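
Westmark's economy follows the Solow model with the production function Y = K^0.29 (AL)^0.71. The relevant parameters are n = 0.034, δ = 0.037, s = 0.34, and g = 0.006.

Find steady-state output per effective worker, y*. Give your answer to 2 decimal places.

In steady state, investment equals break-even investment: s·k^α = (n + g + δ)·k.
Rearranging, k^(1−α) = s / (n + g + δ).
k^0.71 = 0.34 / (0.034 + 0.006 + 0.037) = 0.34 / 0.077 = 4.4156
k* = 4.4156^(1/0.71) ≈ 8.0991
y* = (k*)^α = 8.0991^0.29 ≈ 1.8342

y* ≈ 1.83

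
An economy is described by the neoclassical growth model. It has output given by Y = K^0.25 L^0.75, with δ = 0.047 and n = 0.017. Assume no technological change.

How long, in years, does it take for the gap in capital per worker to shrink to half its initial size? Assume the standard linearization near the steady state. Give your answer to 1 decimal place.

Near the steady state the convergence rate is λ = (1 − α)(n + δ).
λ = (1 − 0.25) × 0.064 = 0.75 × 0.064 = 0.0480
Half-life = ln 2 / λ = 0.6931 / 0.0480 ≈ 14.44 years

about 14.4 years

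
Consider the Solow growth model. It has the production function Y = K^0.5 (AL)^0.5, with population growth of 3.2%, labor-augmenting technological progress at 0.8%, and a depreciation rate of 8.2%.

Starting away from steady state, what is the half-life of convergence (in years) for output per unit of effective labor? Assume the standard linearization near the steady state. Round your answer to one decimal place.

Near the steady state the convergence rate is λ = (1 − α)(n + g + δ).
λ = (1 − 0.5) × 0.122 = 0.5 × 0.122 = 0.0610
Half-life = ln 2 / λ = 0.6931 / 0.0610 ≈ 11.36 years

t_½ ≈ 11.4 years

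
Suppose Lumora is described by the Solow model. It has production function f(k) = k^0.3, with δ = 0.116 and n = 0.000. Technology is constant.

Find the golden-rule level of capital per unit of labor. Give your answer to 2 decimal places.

k_gold ≈ 3.89

The golden rule sets f'(k) = n + δ, i.e. α·k^(α−1) = n + δ.
So k^(1−α) = α / (n + δ) = 0.3 / 0.116 = 2.5862.
k_gold = 2.5862^(1/0.7) ≈ 3.8861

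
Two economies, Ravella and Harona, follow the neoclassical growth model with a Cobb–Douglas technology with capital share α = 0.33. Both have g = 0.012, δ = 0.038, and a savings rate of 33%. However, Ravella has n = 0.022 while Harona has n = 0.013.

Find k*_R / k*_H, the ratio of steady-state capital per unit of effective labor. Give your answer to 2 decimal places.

Steady-state k* = [s/(n + g + δ)]^(1/(1−α)), so the ratio is [ (s_R/(n + g + δ)_R) / (s_H/(n + g + δ)_H) ]^1.4925.
s_R/(n + g + δ)_R = 0.33/0.072 = 4.5833; s_H/(n + g + δ)_H = 0.33/0.063 = 5.2381.
Ratio = (4.5833/5.2381)^1.4925 = 0.8750^1.4925 ≈ 0.8193

k*_R / k*_H ≈ 0.82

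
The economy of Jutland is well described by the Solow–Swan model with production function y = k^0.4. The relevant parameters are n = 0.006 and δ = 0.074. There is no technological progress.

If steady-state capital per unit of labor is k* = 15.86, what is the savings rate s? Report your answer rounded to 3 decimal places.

In steady state, investment equals break-even investment: s·k^α = (n + δ)·k.
So s / (n + δ) = (k*)^(1−α) = 15.86^0.6 = 5.2503.
Therefore s = 5.2503 × (n + δ) = 5.2503 × 0.080 = 0.4200.

s ≈ 0.420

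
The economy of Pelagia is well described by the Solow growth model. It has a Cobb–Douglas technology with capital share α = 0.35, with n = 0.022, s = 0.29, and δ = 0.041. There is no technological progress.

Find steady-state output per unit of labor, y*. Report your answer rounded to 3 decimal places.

At the steady state, Δk = 0, so s·k^α = (n + δ)·k.
Rearranging, k^(1−α) = s / (n + δ).
k^0.65 = 0.29 / (0.022 + 0.041) = 0.29 / 0.063 = 4.6032
k* = 4.6032^(1/0.65) ≈ 10.4735
y* = (k*)^α = 10.4735^0.35 ≈ 2.2753

y* ≈ 2.275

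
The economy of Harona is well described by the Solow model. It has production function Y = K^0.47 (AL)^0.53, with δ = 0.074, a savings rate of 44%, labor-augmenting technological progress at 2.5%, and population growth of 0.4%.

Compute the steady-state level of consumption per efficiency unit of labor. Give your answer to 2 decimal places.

At the steady state, Δk = 0, so s·k^α = (n + g + δ)·k.
Rearranging, k^(1−α) = s / (n + g + δ).
k^0.53 = 0.44 / (0.004 + 0.025 + 0.074) = 0.44 / 0.103 = 4.2718
k* = 4.2718^(1/0.53) ≈ 15.4822
y* = (k*)^α = 15.4822^0.47 ≈ 3.6243
c* = (1 − s)·y* = (1 − 0.44) × 3.6243 ≈ 2.0296

c* ≈ 2.03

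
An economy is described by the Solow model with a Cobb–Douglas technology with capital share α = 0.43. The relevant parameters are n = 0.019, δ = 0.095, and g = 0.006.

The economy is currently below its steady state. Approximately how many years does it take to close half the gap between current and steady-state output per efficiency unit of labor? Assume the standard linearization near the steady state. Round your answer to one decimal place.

Near the steady state the convergence rate is λ = (1 − α)(n + g + δ).
λ = (1 − 0.43) × 0.120 = 0.57 × 0.120 = 0.0684
Half-life = ln 2 / λ = 0.6931 / 0.0684 ≈ 10.13 years

about 10.1 years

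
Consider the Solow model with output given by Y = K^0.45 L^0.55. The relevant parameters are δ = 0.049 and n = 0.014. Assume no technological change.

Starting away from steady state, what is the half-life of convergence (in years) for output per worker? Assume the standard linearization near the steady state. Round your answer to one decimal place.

Near the steady state the convergence rate is λ = (1 − α)(n + δ).
λ = (1 − 0.45) × 0.063 = 0.55 × 0.063 = 0.03465
Half-life = ln 2 / λ = 0.6931 / 0.03465 ≈ 20.00 years

about 20.0 years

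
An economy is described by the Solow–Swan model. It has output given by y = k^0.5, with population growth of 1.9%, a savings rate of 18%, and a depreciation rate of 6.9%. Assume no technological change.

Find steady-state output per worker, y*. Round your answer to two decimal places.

Steady state requires s·f(k) = (n + δ)·k, i.e. s·k^α = (n + δ)·k.
Rearranging, k^(1−α) = s / (n + δ).
k^0.5 = 0.18 / (0.019 + 0.069) = 0.18 / 0.088 = 2.0455
k* = 2.0455^(1/0.5) ≈ 4.1841
y* = (k*)^α = 4.1841^0.5 ≈ 2.0455

y* = 2.05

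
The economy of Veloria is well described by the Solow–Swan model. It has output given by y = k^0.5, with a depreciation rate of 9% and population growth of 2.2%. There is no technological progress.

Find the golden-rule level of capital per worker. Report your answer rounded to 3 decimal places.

k_gold ≈ 19.930

The golden rule sets f'(k) = n + δ, i.e. α·k^(α−1) = n + δ.
So k^(1−α) = α / (n + δ) = 0.5 / 0.112 = 4.4643.
k_gold = 4.4643^(1/0.5) ≈ 19.9300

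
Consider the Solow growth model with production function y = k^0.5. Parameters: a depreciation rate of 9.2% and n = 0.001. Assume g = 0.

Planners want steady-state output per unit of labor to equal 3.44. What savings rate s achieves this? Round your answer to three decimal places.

s ≈ 0.320

At the steady state, Δk = 0, so s·k^α = (n + δ)·k.
Since y* = [s/(n + δ)]^(α/(1−α)), we have s/(n + δ) = (y*)^((1−α)/α) = 3.44^1 = 3.4400.
Therefore s = 3.4400 × (n + δ) = 3.4400 × 0.093 = 0.3199.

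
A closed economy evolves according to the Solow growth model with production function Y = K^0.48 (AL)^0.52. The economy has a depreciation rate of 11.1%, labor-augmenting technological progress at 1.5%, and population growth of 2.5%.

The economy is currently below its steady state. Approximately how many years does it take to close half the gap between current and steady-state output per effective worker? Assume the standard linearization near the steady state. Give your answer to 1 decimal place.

t_½ ≈ 8.8 years

Near the steady state the convergence rate is λ = (1 − α)(n + g + δ).
λ = (1 − 0.48) × 0.151 = 0.52 × 0.151 = 0.07852
Half-life = ln 2 / λ = 0.6931 / 0.07852 ≈ 8.83 years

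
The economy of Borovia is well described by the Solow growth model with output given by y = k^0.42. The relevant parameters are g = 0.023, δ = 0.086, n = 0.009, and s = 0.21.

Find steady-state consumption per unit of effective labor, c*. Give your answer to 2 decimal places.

At the steady state, Δk = 0, so s·k^α = (n + g + δ)·k.
Dividing both sides by k: k^(1−α) = s / (n + g + δ).
k^0.58 = 0.21 / (0.009 + 0.023 + 0.086) = 0.21 / 0.118 = 1.7797
k* = 1.7797^(1/0.58) ≈ 2.7017
y* = (k*)^α = 2.7017^0.42 ≈ 1.5181
c* = (1 − s)·y* = (1 − 0.21) × 1.5181 ≈ 1.1993

c* ≈ 1.20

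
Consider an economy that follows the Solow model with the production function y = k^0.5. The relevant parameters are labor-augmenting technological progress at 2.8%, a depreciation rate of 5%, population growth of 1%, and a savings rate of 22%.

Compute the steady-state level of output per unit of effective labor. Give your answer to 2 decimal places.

y* = 2.50

In steady state, investment equals break-even investment: s·k^α = (n + g + δ)·k.
Dividing both sides by k: k^(1−α) = s / (n + g + δ).
k^0.5 = 0.22 / (0.010 + 0.028 + 0.050) = 0.22 / 0.088 = 2.5000
k* = 2.5000^(1/0.5) ≈ 6.2500
y* = (k*)^α = 6.2500^0.5 ≈ 2.5000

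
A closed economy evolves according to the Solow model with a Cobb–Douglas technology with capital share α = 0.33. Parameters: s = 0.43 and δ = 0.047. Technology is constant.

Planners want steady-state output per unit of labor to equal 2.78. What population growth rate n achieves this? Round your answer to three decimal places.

n ≈ 0.007

Steady state requires s·f(k) = (n + δ)·k, i.e. s·k^α = (n + δ)·k.
Since y* = [s/(n + δ)]^(α/(1−α)), we have s/(n + δ) = (y*)^((1−α)/α) = 2.78^2.0303 = 7.9716.
Therefore n + δ = s / 7.9716 = 0.43 / 7.9716 = 0.0539, so n = 0.0539 − 0.047 = 0.0069.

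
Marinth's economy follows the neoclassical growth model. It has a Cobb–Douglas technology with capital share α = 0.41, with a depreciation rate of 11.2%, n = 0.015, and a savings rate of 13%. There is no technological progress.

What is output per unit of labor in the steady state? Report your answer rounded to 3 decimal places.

At the steady state, Δk = 0, so s·k^α = (n + δ)·k.
Dividing both sides by k: k^(1−α) = s / (n + δ).
k^0.59 = 0.13 / (0.015 + 0.112) = 0.13 / 0.127 = 1.0236
k* = 1.0236^(1/0.59) ≈ 1.0403
y* = (k*)^α = 1.0403^0.41 ≈ 1.0163

y* = 1.016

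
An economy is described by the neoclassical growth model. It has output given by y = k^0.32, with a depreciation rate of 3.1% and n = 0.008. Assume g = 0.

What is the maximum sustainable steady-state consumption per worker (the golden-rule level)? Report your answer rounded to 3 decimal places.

c_gold ≈ 1.831

At the golden rule, f'(k) = n + δ, so α·k^(α−1) = n + δ and k_gold = (α/(n + δ))^(1/(1−α)).
k_gold = (0.32/0.039)^(1/0.68) = 8.2051^1.4706 ≈ 22.0929
c_gold = f(k_gold) − (n + δ)·k_gold = 2.6925 − 0.039×22.0929 ≈ 1.8309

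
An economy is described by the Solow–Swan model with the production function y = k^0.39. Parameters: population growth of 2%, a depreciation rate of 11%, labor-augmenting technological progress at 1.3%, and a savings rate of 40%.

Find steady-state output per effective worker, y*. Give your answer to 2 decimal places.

In steady state, investment equals break-even investment: s·k^α = (n + g + δ)·k.
Dividing both sides by k: k^(1−α) = s / (n + g + δ).
k^0.61 = 0.40 / (0.020 + 0.013 + 0.110) = 0.40 / 0.143 = 2.7972
k* = 2.7972^(1/0.61) ≈ 5.3993
y* = (k*)^α = 5.3993^0.39 ≈ 1.9302

y* = 1.93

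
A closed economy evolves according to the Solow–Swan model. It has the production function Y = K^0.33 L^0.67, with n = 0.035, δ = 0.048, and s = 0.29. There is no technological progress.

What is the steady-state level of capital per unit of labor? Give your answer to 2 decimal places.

Steady state requires s·f(k) = (n + δ)·k, i.e. s·k^α = (n + δ)·k.
Dividing both sides by k: k^(1−α) = s / (n + δ).
k^0.67 = 0.29 / (0.035 + 0.048) = 0.29 / 0.083 = 3.4940
k* = 3.4940^(1/0.67) ≈ 6.4704

k* = 6.47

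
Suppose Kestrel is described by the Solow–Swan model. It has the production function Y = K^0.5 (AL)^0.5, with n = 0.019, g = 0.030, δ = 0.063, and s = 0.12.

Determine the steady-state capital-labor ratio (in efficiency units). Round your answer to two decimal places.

At the steady state, Δk = 0, so s·k^α = (n + g + δ)·k.
Rearranging, k^(1−α) = s / (n + g + δ).
k^0.5 = 0.12 / (0.019 + 0.030 + 0.063) = 0.12 / 0.112 = 1.0714
k* = 1.0714^(1/0.5) ≈ 1.1479

k* ≈ 1.15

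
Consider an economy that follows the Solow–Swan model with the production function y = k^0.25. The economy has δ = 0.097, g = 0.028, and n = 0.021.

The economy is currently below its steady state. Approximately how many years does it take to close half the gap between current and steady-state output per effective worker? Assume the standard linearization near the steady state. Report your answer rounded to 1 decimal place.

half-life ≈ 6.3 years

Near the steady state the convergence rate is λ = (1 − α)(n + g + δ).
λ = (1 − 0.25) × 0.146 = 0.75 × 0.146 = 0.1095
Half-life = ln 2 / λ = 0.6931 / 0.1095 ≈ 6.33 years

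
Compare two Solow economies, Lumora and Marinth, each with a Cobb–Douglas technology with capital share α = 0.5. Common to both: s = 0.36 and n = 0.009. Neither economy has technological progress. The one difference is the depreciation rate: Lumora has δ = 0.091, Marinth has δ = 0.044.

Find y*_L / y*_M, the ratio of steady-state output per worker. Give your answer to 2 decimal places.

Steady-state y* = [s/(n + δ)]^(α/(1−α)), so the ratio is [ (s_L/(n + δ)_L) / (s_M/(n + δ)_M) ]^1.
s_L/(n + δ)_L = 0.36/0.100 = 3.6000; s_M/(n + δ)_M = 0.36/0.053 = 6.7925.
Ratio = (3.6000/6.7925)^1 = 0.5300^1 ≈ 0.5300

y*_L / y*_M ≈ 0.53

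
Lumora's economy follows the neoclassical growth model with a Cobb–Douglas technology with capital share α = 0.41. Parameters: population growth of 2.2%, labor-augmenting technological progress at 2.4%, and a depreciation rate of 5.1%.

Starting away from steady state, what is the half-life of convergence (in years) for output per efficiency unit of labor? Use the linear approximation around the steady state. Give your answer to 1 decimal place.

Near the steady state the convergence rate is λ = (1 − α)(n + g + δ).
λ = (1 − 0.41) × 0.097 = 0.59 × 0.097 = 0.05723
Half-life = ln 2 / λ = 0.6931 / 0.05723 ≈ 12.11 years

about 12.1 years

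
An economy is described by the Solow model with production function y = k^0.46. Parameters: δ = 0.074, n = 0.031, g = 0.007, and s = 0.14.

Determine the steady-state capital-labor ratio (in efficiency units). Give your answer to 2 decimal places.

At the steady state, Δk = 0, so s·k^α = (n + g + δ)·k.
Dividing both sides by k: k^(1−α) = s / (n + g + δ).
k^0.54 = 0.14 / (0.031 + 0.007 + 0.074) = 0.14 / 0.112 = 1.2500
k* = 1.2500^(1/0.54) ≈ 1.5117

k* ≈ 1.51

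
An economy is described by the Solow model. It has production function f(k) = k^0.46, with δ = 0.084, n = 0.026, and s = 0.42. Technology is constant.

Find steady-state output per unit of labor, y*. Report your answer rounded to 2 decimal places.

In steady state, investment equals break-even investment: s·k^α = (n + δ)·k.
Dividing both sides by k: k^(1−α) = s / (n + δ).
k^0.54 = 0.42 / (0.026 + 0.084) = 0.42 / 0.110 = 3.8182
k* = 3.8182^(1/0.54) ≈ 11.9541
y* = (k*)^α = 11.9541^0.46 ≈ 3.1308

y* = 3.13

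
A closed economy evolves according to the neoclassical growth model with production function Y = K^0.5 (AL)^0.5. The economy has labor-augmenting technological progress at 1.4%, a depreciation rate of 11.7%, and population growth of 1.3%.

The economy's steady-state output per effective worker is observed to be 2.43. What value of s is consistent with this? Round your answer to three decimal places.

s ≈ 0.350

In steady state, investment equals break-even investment: s·k^α = (n + g + δ)·k.
Since y* = [s/(n + g + δ)]^(α/(1−α)), we have s/(n + g + δ) = (y*)^((1−α)/α) = 2.43^1 = 2.4300.
Therefore s = 2.4300 × (n + g + δ) = 2.4300 × 0.144 = 0.3499.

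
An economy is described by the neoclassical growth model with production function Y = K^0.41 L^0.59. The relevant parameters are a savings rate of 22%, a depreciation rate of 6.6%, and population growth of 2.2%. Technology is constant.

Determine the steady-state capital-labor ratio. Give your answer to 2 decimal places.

k* = 4.73

At the steady state, Δk = 0, so s·k^α = (n + δ)·k.
Rearranging, k^(1−α) = s / (n + δ).
k^0.59 = 0.22 / (0.022 + 0.066) = 0.22 / 0.088 = 2.5000
k* = 2.5000^(1/0.59) ≈ 4.7258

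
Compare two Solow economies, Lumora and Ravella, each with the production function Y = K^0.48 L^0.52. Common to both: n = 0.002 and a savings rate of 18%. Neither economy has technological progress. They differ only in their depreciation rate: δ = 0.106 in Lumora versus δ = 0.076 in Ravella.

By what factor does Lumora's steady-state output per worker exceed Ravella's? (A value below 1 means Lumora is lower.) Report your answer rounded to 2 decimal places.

y*_L / y*_R ≈ 0.74

Steady-state y* = [s/(n + δ)]^(α/(1−α)), so the ratio is [ (s_L/(n + δ)_L) / (s_R/(n + δ)_R) ]^0.9231.
s_L/(n + δ)_L = 0.18/0.108 = 1.6667; s_R/(n + δ)_R = 0.18/0.078 = 2.3077.
Ratio = (1.6667/2.3077)^0.9231 = 0.7222^0.9231 ≈ 0.7405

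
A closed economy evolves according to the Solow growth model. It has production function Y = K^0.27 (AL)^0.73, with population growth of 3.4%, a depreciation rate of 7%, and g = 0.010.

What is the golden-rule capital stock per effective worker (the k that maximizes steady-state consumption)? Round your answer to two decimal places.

k_gold ≈ 3.26

The golden rule sets f'(k) = n + g + δ, i.e. α·k^(α−1) = n + g + δ.
So k^(1−α) = α / (n + g + δ) = 0.27 / 0.114 = 2.3684.
k_gold = 2.3684^(1/0.73) ≈ 3.2580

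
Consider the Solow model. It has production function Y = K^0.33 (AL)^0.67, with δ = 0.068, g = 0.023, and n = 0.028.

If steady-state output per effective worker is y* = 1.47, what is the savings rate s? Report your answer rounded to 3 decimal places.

In steady state, investment equals break-even investment: s·k^α = (n + g + δ)·k.
Since y* = [s/(n + g + δ)]^(α/(1−α)), we have s/(n + g + δ) = (y*)^((1−α)/α) = 1.47^2.0303 = 2.1863.
Therefore s = 2.1863 × (n + g + δ) = 2.1863 × 0.119 = 0.2602.

s ≈ 0.260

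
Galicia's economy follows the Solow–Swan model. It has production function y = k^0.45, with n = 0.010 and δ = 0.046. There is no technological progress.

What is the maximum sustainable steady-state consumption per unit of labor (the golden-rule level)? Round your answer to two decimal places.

At the golden rule, f'(k) = n + δ, so α·k^(α−1) = n + δ and k_gold = (α/(n + δ))^(1/(1−α)).
k_gold = (0.45/0.056)^(1/0.55) = 8.0357^1.8182 ≈ 44.2093
c_gold = f(k_gold) − (n + δ)·k_gold = 5.5015 − 0.056×44.2093 ≈ 3.0258

c_gold ≈ 3.03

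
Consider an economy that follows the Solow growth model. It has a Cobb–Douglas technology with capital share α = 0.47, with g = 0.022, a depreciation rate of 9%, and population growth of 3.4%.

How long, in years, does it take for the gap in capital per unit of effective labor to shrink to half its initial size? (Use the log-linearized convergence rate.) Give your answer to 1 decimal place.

Near the steady state the convergence rate is λ = (1 − α)(n + g + δ).
λ = (1 − 0.47) × 0.146 = 0.53 × 0.146 = 0.07738
Half-life = ln 2 / λ = 0.6931 / 0.07738 ≈ 8.96 years

about 9.0 years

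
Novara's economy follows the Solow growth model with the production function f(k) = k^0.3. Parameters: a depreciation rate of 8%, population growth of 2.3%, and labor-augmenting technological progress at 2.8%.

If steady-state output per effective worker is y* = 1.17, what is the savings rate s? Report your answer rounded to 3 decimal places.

At the steady state, Δk = 0, so s·k^α = (n + g + δ)·k.
Since y* = [s/(n + g + δ)]^(α/(1−α)), we have s/(n + g + δ) = (y*)^((1−α)/α) = 1.17^2.3333 = 1.4424.
Therefore s = 1.4424 × (n + g + δ) = 1.4424 × 0.131 = 0.1890.

s ≈ 0.189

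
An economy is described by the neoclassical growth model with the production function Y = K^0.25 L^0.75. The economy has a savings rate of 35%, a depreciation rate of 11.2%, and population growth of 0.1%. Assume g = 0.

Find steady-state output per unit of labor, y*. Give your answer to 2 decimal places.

In steady state, investment equals break-even investment: s·k^α = (n + δ)·k.
Dividing both sides by k: k^(1−α) = s / (n + δ).
k^0.75 = 0.35 / (0.001 + 0.112) = 0.35 / 0.113 = 3.0973
k* = 3.0973^(1/0.75) ≈ 4.5149
y* = (k*)^α = 4.5149^0.25 ≈ 1.4577

y* = 1.46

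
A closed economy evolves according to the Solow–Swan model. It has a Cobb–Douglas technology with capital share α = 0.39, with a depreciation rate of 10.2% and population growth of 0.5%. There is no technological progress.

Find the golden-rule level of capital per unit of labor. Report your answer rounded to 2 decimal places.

The golden rule sets f'(k) = n + δ, i.e. α·k^(α−1) = n + δ.
So k^(1−α) = α / (n + δ) = 0.39 / 0.107 = 3.6449.
k_gold = 3.6449^(1/0.61) ≈ 8.3329

k_gold ≈ 8.33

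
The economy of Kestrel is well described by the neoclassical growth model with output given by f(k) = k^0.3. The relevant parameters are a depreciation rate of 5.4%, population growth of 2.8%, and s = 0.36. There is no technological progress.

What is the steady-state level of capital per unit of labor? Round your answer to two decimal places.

k* = 8.28

Steady state requires s·f(k) = (n + δ)·k, i.e. s·k^α = (n + δ)·k.
Dividing both sides by k: k^(1−α) = s / (n + δ).
k^0.7 = 0.36 / (0.028 + 0.054) = 0.36 / 0.082 = 4.3902
k* = 4.3902^(1/0.7) ≈ 8.2763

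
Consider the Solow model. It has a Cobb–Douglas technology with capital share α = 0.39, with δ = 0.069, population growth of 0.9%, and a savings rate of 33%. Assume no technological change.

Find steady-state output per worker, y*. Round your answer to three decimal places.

At the steady state, Δk = 0, so s·k^α = (n + δ)·k.
Dividing both sides by k: k^(1−α) = s / (n + δ).
k^0.61 = 0.33 / (0.009 + 0.069) = 0.33 / 0.078 = 4.2308
k* = 4.2308^(1/0.61) ≈ 10.6395
y* = (k*)^α = 10.6395^0.39 ≈ 2.5148

y* = 2.515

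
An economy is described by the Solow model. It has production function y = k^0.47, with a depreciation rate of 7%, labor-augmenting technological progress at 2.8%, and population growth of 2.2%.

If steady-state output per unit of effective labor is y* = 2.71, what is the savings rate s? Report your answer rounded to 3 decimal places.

Steady state requires s·f(k) = (n + g + δ)·k, i.e. s·k^α = (n + g + δ)·k.
Since y* = [s/(n + g + δ)]^(α/(1−α)), we have s/(n + g + δ) = (y*)^((1−α)/α) = 2.71^1.1277 = 3.0779.
Therefore s = 3.0779 × (n + g + δ) = 3.0779 × 0.120 = 0.3693.

s ≈ 0.369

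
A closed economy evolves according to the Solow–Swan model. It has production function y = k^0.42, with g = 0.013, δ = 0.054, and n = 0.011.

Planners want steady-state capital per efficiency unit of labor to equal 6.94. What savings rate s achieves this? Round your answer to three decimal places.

s ≈ 0.240

Steady state requires s·f(k) = (n + g + δ)·k, i.e. s·k^α = (n + g + δ)·k.
So s / (n + g + δ) = (k*)^(1−α) = 6.94^0.58 = 3.0760.
Therefore s = 3.0760 × (n + g + δ) = 3.0760 × 0.078 = 0.2399.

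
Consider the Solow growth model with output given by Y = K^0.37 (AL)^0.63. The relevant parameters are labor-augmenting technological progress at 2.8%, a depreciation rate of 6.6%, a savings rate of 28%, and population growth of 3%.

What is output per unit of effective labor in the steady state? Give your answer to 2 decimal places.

y* ≈ 1.61

Steady state requires s·f(k) = (n + g + δ)·k, i.e. s·k^α = (n + g + δ)·k.
Rearranging, k^(1−α) = s / (n + g + δ).
k^0.63 = 0.28 / (0.030 + 0.028 + 0.066) = 0.28 / 0.124 = 2.2581
k* = 2.2581^(1/0.63) ≈ 3.6433
y* = (k*)^α = 3.6433^0.37 ≈ 1.6134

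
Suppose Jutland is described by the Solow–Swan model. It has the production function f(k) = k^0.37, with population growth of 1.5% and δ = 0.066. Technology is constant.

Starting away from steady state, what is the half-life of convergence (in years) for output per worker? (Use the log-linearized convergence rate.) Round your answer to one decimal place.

Near the steady state the convergence rate is λ = (1 − α)(n + δ).
λ = (1 − 0.37) × 0.081 = 0.63 × 0.081 = 0.05103
Half-life = ln 2 / λ = 0.6931 / 0.05103 ≈ 13.58 years

about 13.6 years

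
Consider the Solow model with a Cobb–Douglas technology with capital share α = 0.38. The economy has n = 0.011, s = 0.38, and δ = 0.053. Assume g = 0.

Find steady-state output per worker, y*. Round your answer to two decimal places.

At the steady state, Δk = 0, so s·k^α = (n + δ)·k.
Dividing both sides by k: k^(1−α) = s / (n + δ).
k^0.62 = 0.38 / (0.011 + 0.053) = 0.38 / 0.064 = 5.9375
k* = 5.9375^(1/0.62) ≈ 17.6908
y* = (k*)^α = 17.6908^0.38 ≈ 2.9795

y* = 2.98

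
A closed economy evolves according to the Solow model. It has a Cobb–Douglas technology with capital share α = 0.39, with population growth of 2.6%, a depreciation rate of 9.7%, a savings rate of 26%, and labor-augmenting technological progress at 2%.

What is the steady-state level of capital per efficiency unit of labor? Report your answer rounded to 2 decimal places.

In steady state, investment equals break-even investment: s·k^α = (n + g + δ)·k.
Dividing both sides by k: k^(1−α) = s / (n + g + δ).
k^0.61 = 0.26 / (0.026 + 0.020 + 0.097) = 0.26 / 0.143 = 1.8182
k* = 1.8182^(1/0.61) ≈ 2.6647

k* = 2.66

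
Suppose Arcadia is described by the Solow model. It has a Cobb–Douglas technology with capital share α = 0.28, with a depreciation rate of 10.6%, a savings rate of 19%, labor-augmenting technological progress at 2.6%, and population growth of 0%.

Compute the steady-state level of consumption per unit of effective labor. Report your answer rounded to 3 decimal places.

c* ≈ 0.933

In steady state, investment equals break-even investment: s·k^α = (n + g + δ)·k.
Dividing both sides by k: k^(1−α) = s / (n + g + δ).
k^0.72 = 0.19 / (0.000 + 0.026 + 0.106) = 0.19 / 0.132 = 1.4394
k* = 1.4394^(1/0.72) ≈ 1.6584
y* = (k*)^α = 1.6584^0.28 ≈ 1.1522
c* = (1 − s)·y* = (1 − 0.19) × 1.1522 ≈ 0.9333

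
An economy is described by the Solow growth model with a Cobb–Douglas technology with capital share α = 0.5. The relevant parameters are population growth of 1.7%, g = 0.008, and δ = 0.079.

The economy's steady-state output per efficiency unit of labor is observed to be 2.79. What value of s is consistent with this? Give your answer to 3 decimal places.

At the steady state, Δk = 0, so s·k^α = (n + g + δ)·k.
Since y* = [s/(n + g + δ)]^(α/(1−α)), we have s/(n + g + δ) = (y*)^((1−α)/α) = 2.79^1 = 2.7900.
Therefore s = 2.7900 × (n + g + δ) = 2.7900 × 0.104 = 0.2902.

s ≈ 0.290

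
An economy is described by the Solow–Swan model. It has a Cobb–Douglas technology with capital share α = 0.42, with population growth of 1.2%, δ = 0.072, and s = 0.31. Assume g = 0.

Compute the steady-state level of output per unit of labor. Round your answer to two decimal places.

y* ≈ 2.57

In steady state, investment equals break-even investment: s·k^α = (n + δ)·k.
Rearranging, k^(1−α) = s / (n + δ).
k^0.58 = 0.31 / (0.012 + 0.072) = 0.31 / 0.084 = 3.6905
k* = 3.6905^(1/0.58) ≈ 9.5002
y* = (k*)^α = 9.5002^0.42 ≈ 2.5742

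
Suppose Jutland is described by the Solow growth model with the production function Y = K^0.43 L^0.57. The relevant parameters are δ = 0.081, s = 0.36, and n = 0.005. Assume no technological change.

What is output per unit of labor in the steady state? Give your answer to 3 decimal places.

At the steady state, Δk = 0, so s·k^α = (n + δ)·k.
Rearranging, k^(1−α) = s / (n + δ).
k^0.57 = 0.36 / (0.005 + 0.081) = 0.36 / 0.086 = 4.1860
k* = 4.1860^(1/0.57) ≈ 12.3275
y* = (k*)^α = 12.3275^0.43 ≈ 2.9449

y* ≈ 2.945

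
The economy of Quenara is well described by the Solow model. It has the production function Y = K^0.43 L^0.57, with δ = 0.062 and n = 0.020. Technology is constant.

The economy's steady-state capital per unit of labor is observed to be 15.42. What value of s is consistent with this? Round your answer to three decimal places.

s ≈ 0.390

At the steady state, Δk = 0, so s·k^α = (n + δ)·k.
So s / (n + δ) = (k*)^(1−α) = 15.42^0.57 = 4.7556.
Therefore s = 4.7556 × (n + δ) = 4.7556 × 0.082 = 0.3900.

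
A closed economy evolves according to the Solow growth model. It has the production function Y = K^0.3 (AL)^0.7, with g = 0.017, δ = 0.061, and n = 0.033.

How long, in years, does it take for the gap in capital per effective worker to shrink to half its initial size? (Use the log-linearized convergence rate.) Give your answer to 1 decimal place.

Near the steady state the convergence rate is λ = (1 − α)(n + g + δ).
λ = (1 − 0.3) × 0.111 = 0.7 × 0.111 = 0.0777
Half-life = ln 2 / λ = 0.6931 / 0.0777 ≈ 8.92 years

about 8.9 years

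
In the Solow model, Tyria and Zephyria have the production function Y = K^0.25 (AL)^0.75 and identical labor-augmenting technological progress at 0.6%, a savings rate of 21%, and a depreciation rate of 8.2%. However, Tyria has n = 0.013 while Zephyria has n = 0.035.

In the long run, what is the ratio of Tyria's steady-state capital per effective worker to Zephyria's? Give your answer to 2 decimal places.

Steady-state k* = [s/(n + g + δ)]^(1/(1−α)), so the ratio is [ (s_T/(n + g + δ)_T) / (s_Z/(n + g + δ)_Z) ]^1.3333.
s_T/(n + g + δ)_T = 0.21/0.101 = 2.0792; s_Z/(n + g + δ)_Z = 0.21/0.123 = 1.7073.
Ratio = (2.0792/1.7073)^1.3333 = 1.2178^1.3333 ≈ 1.3005

k*_T / k*_Z ≈ 1.30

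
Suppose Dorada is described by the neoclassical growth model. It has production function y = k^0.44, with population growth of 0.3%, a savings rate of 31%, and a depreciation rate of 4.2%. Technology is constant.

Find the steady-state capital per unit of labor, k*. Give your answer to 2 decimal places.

k* = 31.38

Steady state requires s·f(k) = (n + δ)·k, i.e. s·k^α = (n + δ)·k.
Dividing both sides by k: k^(1−α) = s / (n + δ).
k^0.56 = 0.31 / (0.003 + 0.042) = 0.31 / 0.045 = 6.8889
k* = 6.8889^(1/0.56) ≈ 31.3831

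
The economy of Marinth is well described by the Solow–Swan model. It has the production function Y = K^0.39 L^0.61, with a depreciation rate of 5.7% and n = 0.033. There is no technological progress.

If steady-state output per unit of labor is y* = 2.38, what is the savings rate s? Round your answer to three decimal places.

At the steady state, Δk = 0, so s·k^α = (n + δ)·k.
Since y* = [s/(n + δ)]^(α/(1−α)), we have s/(n + δ) = (y*)^((1−α)/α) = 2.38^1.5641 = 3.8815.
Therefore s = 3.8815 × (n + δ) = 3.8815 × 0.090 = 0.3493.

s ≈ 0.349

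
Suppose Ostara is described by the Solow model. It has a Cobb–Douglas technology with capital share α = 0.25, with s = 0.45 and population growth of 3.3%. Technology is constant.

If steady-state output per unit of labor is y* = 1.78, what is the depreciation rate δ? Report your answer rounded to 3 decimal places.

δ ≈ 0.047

Steady state requires s·f(k) = (n + δ)·k, i.e. s·k^α = (n + δ)·k.
Since y* = [s/(n + δ)]^(α/(1−α)), we have s/(n + δ) = (y*)^((1−α)/α) = 1.78^3 = 5.6398.
Therefore n + δ = s / 5.6398 = 0.45 / 5.6398 = 0.0798, so δ = 0.0798 − 0.033 = 0.0468.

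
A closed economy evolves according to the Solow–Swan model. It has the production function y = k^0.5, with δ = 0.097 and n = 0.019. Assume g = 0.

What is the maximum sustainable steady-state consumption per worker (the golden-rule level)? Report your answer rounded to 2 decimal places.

At the golden rule, f'(k) = n + δ, so α·k^(α−1) = n + δ and k_gold = (α/(n + δ))^(1/(1−α)).
k_gold = (0.5/0.116)^(1/0.5) = 4.3103^2 ≈ 18.5787
c_gold = f(k_gold) − (n + δ)·k_gold = 4.3103 − 0.116×18.5787 ≈ 2.1552

c_gold ≈ 2.16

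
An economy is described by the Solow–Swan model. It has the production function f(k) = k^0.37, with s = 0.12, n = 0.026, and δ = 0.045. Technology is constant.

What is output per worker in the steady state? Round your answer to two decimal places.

Steady state requires s·f(k) = (n + δ)·k, i.e. s·k^α = (n + δ)·k.
Dividing both sides by k: k^(1−α) = s / (n + δ).
k^0.63 = 0.12 / (0.026 + 0.045) = 0.12 / 0.071 = 1.6901
k* = 1.6901^(1/0.63) ≈ 2.3002
y* = (k*)^α = 2.3002^0.37 ≈ 1.3610

y* ≈ 1.36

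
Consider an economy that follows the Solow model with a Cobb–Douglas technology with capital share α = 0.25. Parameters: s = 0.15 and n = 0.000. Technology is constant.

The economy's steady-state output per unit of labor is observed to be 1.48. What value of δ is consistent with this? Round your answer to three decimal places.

δ ≈ 0.046

At the steady state, Δk = 0, so s·k^α = (n + δ)·k.
Since y* = [s/(n + δ)]^(α/(1−α)), we have s/(n + δ) = (y*)^((1−α)/α) = 1.48^3 = 3.2418.
Therefore n + δ = s / 3.2418 = 0.15 / 3.2418 = 0.0463, so δ = 0.0463 − 0.000 = 0.0463.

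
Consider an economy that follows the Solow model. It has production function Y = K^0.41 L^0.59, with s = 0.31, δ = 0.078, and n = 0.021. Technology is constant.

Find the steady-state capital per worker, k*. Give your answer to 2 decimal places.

Steady state requires s·f(k) = (n + δ)·k, i.e. s·k^α = (n + δ)·k.
Rearranging, k^(1−α) = s / (n + δ).
k^0.59 = 0.31 / (0.021 + 0.078) = 0.31 / 0.099 = 3.1313
k* = 3.1313^(1/0.59) ≈ 6.9217

k* ≈ 6.92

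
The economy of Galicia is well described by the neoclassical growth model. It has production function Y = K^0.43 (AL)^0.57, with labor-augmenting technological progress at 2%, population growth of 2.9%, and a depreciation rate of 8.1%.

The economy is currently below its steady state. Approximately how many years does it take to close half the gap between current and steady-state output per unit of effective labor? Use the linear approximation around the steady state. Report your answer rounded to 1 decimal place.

Near the steady state the convergence rate is λ = (1 − α)(n + g + δ).
λ = (1 − 0.43) × 0.130 = 0.57 × 0.130 = 0.0741
Half-life = ln 2 / λ = 0.6931 / 0.0741 ≈ 9.35 years

half-life ≈ 9.4 years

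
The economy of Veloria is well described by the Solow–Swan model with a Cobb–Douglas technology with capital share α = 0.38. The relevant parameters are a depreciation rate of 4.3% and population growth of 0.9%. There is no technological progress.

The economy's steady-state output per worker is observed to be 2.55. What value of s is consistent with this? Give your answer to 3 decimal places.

s ≈ 0.240

At the steady state, Δk = 0, so s·k^α = (n + δ)·k.
Since y* = [s/(n + δ)]^(α/(1−α)), we have s/(n + δ) = (y*)^((1−α)/α) = 2.55^1.6316 = 4.6059.
Therefore s = 4.6059 × (n + δ) = 4.6059 × 0.052 = 0.2395.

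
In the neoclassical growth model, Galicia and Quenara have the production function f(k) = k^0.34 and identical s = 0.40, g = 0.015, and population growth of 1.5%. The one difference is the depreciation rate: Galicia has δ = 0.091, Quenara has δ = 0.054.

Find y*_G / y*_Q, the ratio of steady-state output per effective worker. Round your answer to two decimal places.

Steady-state y* = [s/(n + g + δ)]^(α/(1−α)), so the ratio is [ (s_G/(n + g + δ)_G) / (s_Q/(n + g + δ)_Q) ]^0.5152.
s_G/(n + g + δ)_G = 0.40/0.121 = 3.3058; s_Q/(n + g + δ)_Q = 0.40/0.084 = 4.7619.
Ratio = (3.3058/4.7619)^0.5152 = 0.6942^0.5152 ≈ 0.8286

ratio ≈ 0.83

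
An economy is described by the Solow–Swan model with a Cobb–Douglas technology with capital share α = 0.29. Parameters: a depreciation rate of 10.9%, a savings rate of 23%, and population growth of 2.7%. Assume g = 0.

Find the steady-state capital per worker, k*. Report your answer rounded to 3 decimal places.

In steady state, investment equals break-even investment: s·k^α = (n + δ)·k.
Dividing both sides by k: k^(1−α) = s / (n + δ).
k^0.71 = 0.23 / (0.027 + 0.109) = 0.23 / 0.136 = 1.6912
k* = 1.6912^(1/0.71) ≈ 2.0960

k* ≈ 2.096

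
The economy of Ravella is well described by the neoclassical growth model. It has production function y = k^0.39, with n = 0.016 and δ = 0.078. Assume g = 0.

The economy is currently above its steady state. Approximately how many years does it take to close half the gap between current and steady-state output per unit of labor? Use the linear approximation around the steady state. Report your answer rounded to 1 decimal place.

t_½ ≈ 12.1 years

Near the steady state the convergence rate is λ = (1 − α)(n + δ).
λ = (1 − 0.39) × 0.094 = 0.61 × 0.094 = 0.05734
Half-life = ln 2 / λ = 0.6931 / 0.05734 ≈ 12.09 years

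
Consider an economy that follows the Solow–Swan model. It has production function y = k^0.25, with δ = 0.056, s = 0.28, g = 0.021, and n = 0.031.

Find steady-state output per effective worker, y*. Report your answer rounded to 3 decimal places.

y* ≈ 1.374

In steady state, investment equals break-even investment: s·k^α = (n + g + δ)·k.
Dividing both sides by k: k^(1−α) = s / (n + g + δ).
k^0.75 = 0.28 / (0.031 + 0.021 + 0.056) = 0.28 / 0.108 = 2.5926
k* = 2.5926^(1/0.75) ≈ 3.5616
y* = (k*)^α = 3.5616^0.25 ≈ 1.3738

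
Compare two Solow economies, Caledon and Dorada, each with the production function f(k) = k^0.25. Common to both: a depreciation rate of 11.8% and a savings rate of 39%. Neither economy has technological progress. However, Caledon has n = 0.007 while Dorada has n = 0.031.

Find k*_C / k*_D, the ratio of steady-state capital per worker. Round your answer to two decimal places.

k*_C / k*_D ≈ 1.26

Steady-state k* = [s/(n + δ)]^(1/(1−α)), so the ratio is [ (s_C/(n + δ)_C) / (s_D/(n + δ)_D) ]^1.3333.
s_C/(n + δ)_C = 0.39/0.125 = 3.1200; s_D/(n + δ)_D = 0.39/0.149 = 2.6174.
Ratio = (3.1200/2.6174)^1.3333 = 1.1920^1.3333 ≈ 1.2639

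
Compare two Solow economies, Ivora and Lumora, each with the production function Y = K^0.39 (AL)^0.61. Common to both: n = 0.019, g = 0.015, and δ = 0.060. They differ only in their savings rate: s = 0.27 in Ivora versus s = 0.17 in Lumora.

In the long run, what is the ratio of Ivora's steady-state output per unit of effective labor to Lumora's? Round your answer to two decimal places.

ratio ≈ 1.34

Steady-state y* = [s/(n + g + δ)]^(α/(1−α)), so the ratio is [ (s_I/(n + g + δ)_I) / (s_L/(n + g + δ)_L) ]^0.6393.
s_I/(n + g + δ)_I = 0.27/0.094 = 2.8723; s_L/(n + g + δ)_L = 0.17/0.094 = 1.8085.
Ratio = (2.8723/1.8085)^0.6393 = 1.5882^0.6393 ≈ 1.3441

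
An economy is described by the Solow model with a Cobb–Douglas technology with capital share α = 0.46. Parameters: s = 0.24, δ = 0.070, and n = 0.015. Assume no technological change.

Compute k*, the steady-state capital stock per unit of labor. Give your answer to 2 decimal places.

In steady state, investment equals break-even investment: s·k^α = (n + δ)·k.
Rearranging, k^(1−α) = s / (n + δ).
k^0.54 = 0.24 / (0.015 + 0.070) = 0.24 / 0.085 = 2.8235
k* = 2.8235^(1/0.54) ≈ 6.8358

k* ≈ 6.84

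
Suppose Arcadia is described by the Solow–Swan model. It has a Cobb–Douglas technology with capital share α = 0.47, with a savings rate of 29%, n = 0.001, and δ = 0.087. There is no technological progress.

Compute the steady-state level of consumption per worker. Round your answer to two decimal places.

c* = 2.04

Steady state requires s·f(k) = (n + δ)·k, i.e. s·k^α = (n + δ)·k.
Rearranging, k^(1−α) = s / (n + δ).
k^0.53 = 0.29 / (0.001 + 0.087) = 0.29 / 0.088 = 3.2955
k* = 3.2955^(1/0.53) ≈ 9.4888
y* = (k*)^α = 9.4888^0.47 ≈ 2.8793
c* = (1 − s)·y* = (1 − 0.29) × 2.8793 ≈ 2.0443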